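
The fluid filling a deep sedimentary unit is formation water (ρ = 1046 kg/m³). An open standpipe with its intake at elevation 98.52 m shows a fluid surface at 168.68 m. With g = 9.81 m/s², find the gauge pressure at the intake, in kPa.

Pressure head ψ = h − z = 168.68 − 98.52 = 70.16 m.
P = ρgψ = 1046 × 9.81 × 70.16 = 719930 Pa ≈ 720 kPa.

P ≈ 720 kPa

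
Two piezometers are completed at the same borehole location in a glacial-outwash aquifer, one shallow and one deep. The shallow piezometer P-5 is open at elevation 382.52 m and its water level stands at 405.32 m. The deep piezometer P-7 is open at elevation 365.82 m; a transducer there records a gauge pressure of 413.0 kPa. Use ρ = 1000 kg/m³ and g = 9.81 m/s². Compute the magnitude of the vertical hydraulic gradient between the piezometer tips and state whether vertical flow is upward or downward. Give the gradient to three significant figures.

|i_v| ≈ 0.156; vertical flow is upward

Total head at P-5: h = 405.32 m (water level in the standpipe).
Pressure head at P-7: ψ = P/(ρg) = 413.0×1000 / (1000 × 9.81) = 42.10 m.
Total head at P-7: h = z + ψ = 365.82 + 42.10 = 407.92 m.
Δh = h(P-5) − h(P-7) = 405.32 − 407.92 = -2.60 m.
Vertical separation Δz = 382.52 − 365.82 = 16.70 m.
|i_v| = |Δh| / Δz = 2.60 / 16.70 = 0.156.
Head is higher in the deep piezometer, so vertical flow is upward (discharge condition).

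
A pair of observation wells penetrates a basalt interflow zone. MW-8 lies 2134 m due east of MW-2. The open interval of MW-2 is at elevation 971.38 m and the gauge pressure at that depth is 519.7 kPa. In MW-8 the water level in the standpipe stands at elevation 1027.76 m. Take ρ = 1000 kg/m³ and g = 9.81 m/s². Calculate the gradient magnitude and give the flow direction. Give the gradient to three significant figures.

Pressure head at MW-2: ψ = P/(ρg) = 519.7×1000 / (1000 × 9.81) = 52.98 m.
Total head at MW-2: h = z + ψ = 971.38 + 52.98 = 1024.36 m.
Total head at MW-8: h = 1027.76 m (water level in the piezometer is the total head).
Head difference: h(MW-2) − h(MW-8) = 1024.36 − 1027.76 = -3.40 m.
Hydraulic gradient: i = |Δh| / L = 3.40 / 2134 = 0.00159.
Flow is from higher to lower head: from MW-8 toward MW-2, i.e. toward the west.

i ≈ 0.00159; groundwater flows toward the west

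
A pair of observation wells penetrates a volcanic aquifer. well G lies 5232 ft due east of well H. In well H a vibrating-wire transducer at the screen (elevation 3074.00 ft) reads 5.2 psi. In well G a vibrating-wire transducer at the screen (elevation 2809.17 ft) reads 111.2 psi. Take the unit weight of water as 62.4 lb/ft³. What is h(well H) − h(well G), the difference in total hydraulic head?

Pressure head at well H: ψ = 144·P/γ = 144 × 5.2 / 62.4 = 12.00 ft.
Total head at well H: h = z + ψ = 3074.00 + 12.00 = 3086.00 ft.
Pressure head at well G: ψ = 144·P/γ = 144 × 111.2 / 62.4 = 256.62 ft.
Total head at well G: h = z + ψ = 2809.17 + 256.62 = 3065.79 ft.
Head difference: h(well H) − h(well G) = 3086.00 − 3065.79 = 20.21 ft.

Δh ≈ 20.21 ft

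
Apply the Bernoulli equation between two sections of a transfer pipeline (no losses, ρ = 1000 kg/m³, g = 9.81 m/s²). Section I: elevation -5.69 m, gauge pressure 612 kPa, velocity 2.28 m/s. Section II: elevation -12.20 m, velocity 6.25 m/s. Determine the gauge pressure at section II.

Pressure head at I: ψ₁ = P₁/(ρg) = 612×1000 / (1000 × 9.81) = 62.39 m.
Velocity heads: v₁²/2g = 2.28²/19.62 = 0.265 m; v₂²/2g = 6.25²/19.62 = 1.991 m.
Total head H = z₁ + ψ₁ + v₁²/2g = -5.69 + 62.39 + 0.265 = 56.97 m.
ψ₂ = H − z₂ − v₂²/2g = 56.97 − (-12.20) − 1.991 = 67.18 m.
P₂ = ρgψ₂ = 1000 × 9.81 × 67.18 ≈ 659 kPa.

P₂ ≈ 659 kPa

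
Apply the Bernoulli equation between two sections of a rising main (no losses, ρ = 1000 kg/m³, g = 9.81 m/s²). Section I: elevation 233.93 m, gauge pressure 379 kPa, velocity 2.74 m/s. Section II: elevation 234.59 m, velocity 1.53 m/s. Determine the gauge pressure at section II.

Pressure head at I: ψ₁ = P₁/(ρg) = 379×1000 / (1000 × 9.81) = 38.63 m.
Velocity heads: v₁²/2g = 2.74²/19.62 = 0.383 m; v₂²/2g = 1.53²/19.62 = 0.119 m.
Total head H = z₁ + ψ₁ + v₁²/2g = 233.93 + 38.63 + 0.383 = 272.94 m.
ψ₂ = H − z₂ − v₂²/2g = 272.94 − 234.59 − 0.119 = 38.23 m.
P₂ = ρgψ₂ = 1000 × 9.81 × 38.23 ≈ 375 kPa.

P₂ ≈ 375 kPa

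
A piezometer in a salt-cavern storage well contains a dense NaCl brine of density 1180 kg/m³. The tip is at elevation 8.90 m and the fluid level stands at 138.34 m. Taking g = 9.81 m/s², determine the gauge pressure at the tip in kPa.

P ≈ 1500 kPa

Pressure head ψ = h − z = 138.34 − 8.90 = 129.44 m.
P = ρgψ = 1180 × 9.81 × 129.44 = 1498372 Pa ≈ 1500 kPa.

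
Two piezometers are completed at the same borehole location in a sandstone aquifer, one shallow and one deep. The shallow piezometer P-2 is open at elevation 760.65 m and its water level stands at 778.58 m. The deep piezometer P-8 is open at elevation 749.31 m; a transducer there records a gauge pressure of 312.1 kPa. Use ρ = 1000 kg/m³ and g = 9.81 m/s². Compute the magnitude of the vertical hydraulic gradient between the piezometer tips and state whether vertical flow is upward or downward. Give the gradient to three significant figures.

|i_v| ≈ 0.224; vertical flow is upward

Total head at P-2: h = 778.58 m (water level in the standpipe).
Pressure head at P-8: ψ = P/(ρg) = 312.1×1000 / (1000 × 9.81) = 31.81 m.
Total head at P-8: h = z + ψ = 749.31 + 31.81 = 781.12 m.
Δh = h(P-2) − h(P-8) = 778.58 − 781.12 = -2.54 m.
Vertical separation Δz = 760.65 − 749.31 = 11.34 m.
|i_v| = |Δh| / Δz = 2.54 / 11.34 = 0.224.
Head is higher in the deep piezometer, so vertical flow is upward (discharge condition).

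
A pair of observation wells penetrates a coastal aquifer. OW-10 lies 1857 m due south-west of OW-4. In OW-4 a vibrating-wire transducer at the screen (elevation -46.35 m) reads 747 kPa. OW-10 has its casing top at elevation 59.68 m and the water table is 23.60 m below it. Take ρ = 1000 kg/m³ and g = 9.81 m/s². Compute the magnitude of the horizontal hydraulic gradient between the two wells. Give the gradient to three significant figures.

Pressure head at OW-4: ψ = P/(ρg) = 747×1000 / (1000 × 9.81) = 76.15 m.
Total head at OW-4: h = z + ψ = -46.35 + 76.15 = 29.80 m.
Total head at OW-10: h = 59.68 − 23.60 = 36.08 m.
Head difference: h(OW-4) − h(OW-10) = 29.80 − 36.08 = -6.28 m.
Hydraulic gradient: i = |Δh| / L = 6.28 / 1857 = 0.00338.

i ≈ 0.00338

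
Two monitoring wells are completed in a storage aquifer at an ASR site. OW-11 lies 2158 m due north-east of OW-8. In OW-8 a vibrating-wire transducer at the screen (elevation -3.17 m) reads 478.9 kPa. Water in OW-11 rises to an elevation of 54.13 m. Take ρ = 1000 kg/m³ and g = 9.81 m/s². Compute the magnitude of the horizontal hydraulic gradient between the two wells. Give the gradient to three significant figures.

Pressure head at OW-8: ψ = P/(ρg) = 478.9×1000 / (1000 × 9.81) = 48.82 m.
Total head at OW-8: h = z + ψ = -3.17 + 48.82 = 45.65 m.
Total head at OW-11: h = 54.13 m (water level in the piezometer is the total head).
Head difference: h(OW-8) − h(OW-11) = 45.65 − 54.13 = -8.48 m.
Hydraulic gradient: i = |Δh| / L = 8.48 / 2158 = 0.00393.

i ≈ 0.00393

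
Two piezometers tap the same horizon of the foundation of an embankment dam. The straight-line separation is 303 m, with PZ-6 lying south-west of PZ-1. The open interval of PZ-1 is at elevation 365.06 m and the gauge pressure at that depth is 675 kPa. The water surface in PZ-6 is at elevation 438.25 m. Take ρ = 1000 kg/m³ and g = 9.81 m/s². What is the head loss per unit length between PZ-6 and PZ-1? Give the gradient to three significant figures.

Pressure head at PZ-1: ψ = P/(ρg) = 675×1000 / (1000 × 9.81) = 68.81 m.
Total head at PZ-1: h = z + ψ = 365.06 + 68.81 = 433.87 m.
Total head at PZ-6: h = 438.25 m (water level in the piezometer is the total head).
Head difference: h(PZ-1) − h(PZ-6) = 433.87 − 438.25 = -4.38 m.
Hydraulic gradient: i = |Δh| / L = 4.38 / 303 = 0.0145.

i ≈ 0.0145 m/m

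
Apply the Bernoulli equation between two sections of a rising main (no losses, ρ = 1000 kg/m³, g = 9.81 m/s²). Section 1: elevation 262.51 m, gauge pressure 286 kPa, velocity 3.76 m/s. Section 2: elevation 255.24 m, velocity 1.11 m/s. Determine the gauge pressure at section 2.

Pressure head at 1: ψ₁ = P₁/(ρg) = 286×1000 / (1000 × 9.81) = 29.15 m.
Velocity heads: v₁²/2g = 3.76²/19.62 = 0.721 m; v₂²/2g = 1.11²/19.62 = 0.063 m.
Total head H = z₁ + ψ₁ + v₁²/2g = 262.51 + 29.15 + 0.721 = 292.38 m.
ψ₂ = H − z₂ − v₂²/2g = 292.38 − 255.24 − 0.063 = 37.08 m.
P₂ = ρgψ₂ = 1000 × 9.81 × 37.08 ≈ 364 kPa.

P₂ ≈ 364 kPa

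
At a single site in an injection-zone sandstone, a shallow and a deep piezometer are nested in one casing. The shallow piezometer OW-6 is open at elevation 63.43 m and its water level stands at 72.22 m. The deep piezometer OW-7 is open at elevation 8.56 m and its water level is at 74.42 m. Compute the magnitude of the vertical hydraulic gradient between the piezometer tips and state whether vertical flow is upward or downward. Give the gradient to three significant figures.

Total head at OW-6: h = 72.22 m (water level in the standpipe).
Total head at OW-7: h = 74.42 m.
Δh = h(OW-6) − h(OW-7) = 72.22 − 74.42 = -2.20 m.
Vertical separation Δz = 63.43 − 8.56 = 54.87 m.
|i_v| = |Δh| / Δz = 2.20 / 54.87 = 0.0401.
Head is higher in the deep piezometer, so vertical flow is upward (discharge condition).

|i_v| ≈ 0.0401; vertical flow is upward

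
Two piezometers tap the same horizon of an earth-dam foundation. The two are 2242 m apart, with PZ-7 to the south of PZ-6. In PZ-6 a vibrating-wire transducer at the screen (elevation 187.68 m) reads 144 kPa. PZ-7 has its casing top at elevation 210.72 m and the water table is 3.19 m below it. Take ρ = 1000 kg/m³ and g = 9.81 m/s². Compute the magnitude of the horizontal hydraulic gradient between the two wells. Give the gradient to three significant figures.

Pressure head at PZ-6: ψ = P/(ρg) = 144×1000 / (1000 × 9.81) = 14.68 m.
Total head at PZ-6: h = z + ψ = 187.68 + 14.68 = 202.36 m.
Total head at PZ-7: h = 210.72 − 3.19 = 207.53 m.
Head difference: h(PZ-6) − h(PZ-7) = 202.36 − 207.53 = -5.17 m.
Hydraulic gradient: i = |Δh| / L = 5.17 / 2242 = 0.00231.

i ≈ 0.00231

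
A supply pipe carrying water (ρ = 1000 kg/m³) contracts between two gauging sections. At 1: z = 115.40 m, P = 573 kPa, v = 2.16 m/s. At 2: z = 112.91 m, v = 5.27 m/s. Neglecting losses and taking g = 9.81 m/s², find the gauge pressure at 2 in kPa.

Pressure head at 1: ψ₁ = P₁/(ρg) = 573×1000 / (1000 × 9.81) = 58.41 m.
Velocity heads: v₁²/2g = 2.16²/19.62 = 0.238 m; v₂²/2g = 5.27²/19.62 = 1.416 m.
Total head H = z₁ + ψ₁ + v₁²/2g = 115.40 + 58.41 + 0.238 = 174.05 m.
ψ₂ = H − z₂ − v₂²/2g = 174.05 − 112.91 − 1.416 = 59.72 m.
P₂ = ρgψ₂ = 1000 × 9.81 × 59.72 ≈ 586 kPa.

P₂ ≈ 586 kPa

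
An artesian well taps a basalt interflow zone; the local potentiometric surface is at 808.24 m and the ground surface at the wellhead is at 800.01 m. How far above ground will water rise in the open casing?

≈ 8.23 m above ground

Water rises to the potentiometric surface, so the rise above ground = 808.24 − 800.01 = 8.23 m.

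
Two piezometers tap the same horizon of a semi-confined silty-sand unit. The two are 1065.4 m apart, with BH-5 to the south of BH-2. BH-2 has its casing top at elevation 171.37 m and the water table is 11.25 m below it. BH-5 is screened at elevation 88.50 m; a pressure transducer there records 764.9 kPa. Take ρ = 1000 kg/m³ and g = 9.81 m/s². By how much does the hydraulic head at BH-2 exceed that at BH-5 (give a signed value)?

Total head at BH-2: h = 171.37 − 11.25 = 160.12 m.
Pressure head at BH-5: ψ = P/(ρg) = 764.9×1000 / (1000 × 9.81) = 77.97 m.
Total head at BH-5: h = z + ψ = 88.50 + 77.97 = 166.47 m.
Head difference: h(BH-2) − h(BH-5) = 160.12 − 166.47 = -6.35 m.

Δh ≈ -6.35 m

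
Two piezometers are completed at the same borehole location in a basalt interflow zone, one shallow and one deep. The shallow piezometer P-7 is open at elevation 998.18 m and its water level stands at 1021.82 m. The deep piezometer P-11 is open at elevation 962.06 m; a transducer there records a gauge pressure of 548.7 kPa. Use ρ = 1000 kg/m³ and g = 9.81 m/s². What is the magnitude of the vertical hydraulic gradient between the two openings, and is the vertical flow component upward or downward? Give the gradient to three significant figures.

|i_v| ≈ 0.106; vertical flow is downward

Total head at P-7: h = 1021.82 m (water level in the standpipe).
Pressure head at P-11: ψ = P/(ρg) = 548.7×1000 / (1000 × 9.81) = 55.93 m.
Total head at P-11: h = z + ψ = 962.06 + 55.93 = 1017.99 m.
Δh = h(P-7) − h(P-11) = 1021.82 − 1017.99 = 3.83 m.
Vertical separation Δz = 998.18 − 962.06 = 36.12 m.
|i_v| = |Δh| / Δz = 3.83 / 36.12 = 0.106.
Head is higher in the shallow piezometer, so vertical flow is downward (recharge condition).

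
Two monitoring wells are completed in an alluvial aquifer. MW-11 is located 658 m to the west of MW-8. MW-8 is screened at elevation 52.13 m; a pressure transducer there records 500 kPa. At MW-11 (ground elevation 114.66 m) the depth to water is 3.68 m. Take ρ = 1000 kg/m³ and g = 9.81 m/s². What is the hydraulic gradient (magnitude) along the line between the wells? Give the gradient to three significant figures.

Pressure head at MW-8: ψ = P/(ρg) = 500×1000 / (1000 × 9.81) = 50.97 m.
Total head at MW-8: h = z + ψ = 52.13 + 50.97 = 103.10 m.
Total head at MW-11: h = 114.66 − 3.68 = 110.98 m.
Head difference: h(MW-8) − h(MW-11) = 103.10 − 110.98 = -7.88 m.
Hydraulic gradient: i = |Δh| / L = 7.88 / 658 = 0.0120.

i ≈ 0.0120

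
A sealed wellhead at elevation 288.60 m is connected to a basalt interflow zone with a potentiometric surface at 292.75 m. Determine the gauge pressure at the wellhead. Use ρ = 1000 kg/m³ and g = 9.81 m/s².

Head above the cap: Δh = 292.75 − 288.60 = 4.15 m.
P = ρgΔh = 1000 × 9.81 × 4.15 = 40712 Pa ≈ 40.7 kPa.

P ≈ 40.7 kPa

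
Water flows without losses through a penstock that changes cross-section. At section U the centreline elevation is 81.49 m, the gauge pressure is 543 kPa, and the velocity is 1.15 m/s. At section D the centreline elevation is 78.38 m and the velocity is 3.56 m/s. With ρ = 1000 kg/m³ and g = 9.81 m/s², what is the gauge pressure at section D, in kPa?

P₂ ≈ 568 kPa

Pressure head at U: ψ₁ = P₁/(ρg) = 543×1000 / (1000 × 9.81) = 55.35 m.
Velocity heads: v₁²/2g = 1.15²/19.62 = 0.067 m; v₂²/2g = 3.56²/19.62 = 0.646 m.
Total head H = z₁ + ψ₁ + v₁²/2g = 81.49 + 55.35 + 0.067 = 136.91 m.
ψ₂ = H − z₂ − v₂²/2g = 136.91 − 78.38 − 0.646 = 57.88 m.
P₂ = ρgψ₂ = 1000 × 9.81 × 57.88 ≈ 568 kPa.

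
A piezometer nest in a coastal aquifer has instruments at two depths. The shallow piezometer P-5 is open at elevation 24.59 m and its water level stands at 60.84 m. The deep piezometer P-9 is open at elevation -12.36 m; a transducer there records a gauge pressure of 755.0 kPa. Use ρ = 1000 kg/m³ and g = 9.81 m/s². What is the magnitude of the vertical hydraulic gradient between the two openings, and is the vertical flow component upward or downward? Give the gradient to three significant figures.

|i_v| ≈ 0.102; vertical flow is upward

Total head at P-5: h = 60.84 m (water level in the standpipe).
Pressure head at P-9: ψ = P/(ρg) = 755.0×1000 / (1000 × 9.81) = 76.96 m.
Total head at P-9: h = z + ψ = -12.36 + 76.96 = 64.60 m.
Δh = h(P-5) − h(P-9) = 60.84 − 64.60 = -3.76 m.
Vertical separation Δz = 24.59 − (-12.36) = 36.95 m.
|i_v| = |Δh| / Δz = 3.76 / 36.95 = 0.102.
Head is higher in the deep piezometer, so vertical flow is upward (discharge condition).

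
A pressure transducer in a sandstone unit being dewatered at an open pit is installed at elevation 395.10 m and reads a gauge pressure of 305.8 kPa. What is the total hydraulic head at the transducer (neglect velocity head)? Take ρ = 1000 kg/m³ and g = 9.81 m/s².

h ≈ 426.27 m

ψ = P/(ρg) = 305.8×1000 / (1000 × 9.81) = 31.17 m.
h = z + ψ = 395.10 + 31.17 = 426.27 m.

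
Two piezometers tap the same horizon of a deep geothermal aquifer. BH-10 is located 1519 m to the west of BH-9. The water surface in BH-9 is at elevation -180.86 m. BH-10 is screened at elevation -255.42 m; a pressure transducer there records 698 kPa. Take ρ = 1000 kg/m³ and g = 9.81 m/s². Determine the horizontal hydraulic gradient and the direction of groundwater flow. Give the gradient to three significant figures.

i ≈ 0.00224; groundwater flows toward the west

Total head at BH-9: h = -180.86 m (water level in the piezometer is the total head).
Pressure head at BH-10: ψ = P/(ρg) = 698×1000 / (1000 × 9.81) = 71.15 m.
Total head at BH-10: h = z + ψ = -255.42 + 71.15 = -184.27 m.
Head difference: h(BH-9) − h(BH-10) = -180.86 − (-184.27) = 3.41 m.
Hydraulic gradient: i = |Δh| / L = 3.41 / 1519 = 0.00224.
Flow is from higher to lower head: from BH-9 toward BH-10, i.e. toward the west.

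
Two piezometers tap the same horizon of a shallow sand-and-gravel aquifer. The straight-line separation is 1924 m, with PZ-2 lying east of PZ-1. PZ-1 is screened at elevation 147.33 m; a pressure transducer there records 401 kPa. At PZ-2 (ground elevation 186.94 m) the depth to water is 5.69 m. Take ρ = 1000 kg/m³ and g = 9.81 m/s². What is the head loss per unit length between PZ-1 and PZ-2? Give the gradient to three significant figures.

i ≈ 0.00362 m/m

Pressure head at PZ-1: ψ = P/(ρg) = 401×1000 / (1000 × 9.81) = 40.88 m.
Total head at PZ-1: h = z + ψ = 147.33 + 40.88 = 188.21 m.
Total head at PZ-2: h = 186.94 − 5.69 = 181.25 m.
Head difference: h(PZ-1) − h(PZ-2) = 188.21 − 181.25 = 6.96 m.
Hydraulic gradient: i = |Δh| / L = 6.96 / 1924 = 0.00362.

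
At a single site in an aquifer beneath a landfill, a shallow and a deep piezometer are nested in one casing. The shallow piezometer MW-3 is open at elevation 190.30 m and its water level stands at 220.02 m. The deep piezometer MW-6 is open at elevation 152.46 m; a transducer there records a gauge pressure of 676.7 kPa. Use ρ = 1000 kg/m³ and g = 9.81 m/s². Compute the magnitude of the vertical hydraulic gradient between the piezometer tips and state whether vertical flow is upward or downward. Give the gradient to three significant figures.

|i_v| ≈ 0.0375; vertical flow is upward

Total head at MW-3: h = 220.02 m (water level in the standpipe).
Pressure head at MW-6: ψ = P/(ρg) = 676.7×1000 / (1000 × 9.81) = 68.98 m.
Total head at MW-6: h = z + ψ = 152.46 + 68.98 = 221.44 m.
Δh = h(MW-3) − h(MW-6) = 220.02 − 221.44 = -1.42 m.
Vertical separation Δz = 190.30 − 152.46 = 37.84 m.
|i_v| = |Δh| / Δz = 1.42 / 37.84 = 0.0375.
Head is higher in the deep piezometer, so vertical flow is upward (discharge condition).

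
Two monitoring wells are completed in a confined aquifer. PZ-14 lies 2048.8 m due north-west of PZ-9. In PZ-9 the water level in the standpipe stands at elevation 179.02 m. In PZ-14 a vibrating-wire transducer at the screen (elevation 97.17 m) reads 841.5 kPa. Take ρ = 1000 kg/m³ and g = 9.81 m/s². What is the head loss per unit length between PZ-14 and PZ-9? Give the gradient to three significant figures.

i ≈ 0.00192 m/m

Total head at PZ-9: h = 179.02 m (water level in the piezometer is the total head).
Pressure head at PZ-14: ψ = P/(ρg) = 841.5×1000 / (1000 × 9.81) = 85.78 m.
Total head at PZ-14: h = z + ψ = 97.17 + 85.78 = 182.95 m.
Head difference: h(PZ-9) − h(PZ-14) = 179.02 − 182.95 = -3.93 m.
Hydraulic gradient: i = |Δh| / L = 3.93 / 2048.8 = 0.00192.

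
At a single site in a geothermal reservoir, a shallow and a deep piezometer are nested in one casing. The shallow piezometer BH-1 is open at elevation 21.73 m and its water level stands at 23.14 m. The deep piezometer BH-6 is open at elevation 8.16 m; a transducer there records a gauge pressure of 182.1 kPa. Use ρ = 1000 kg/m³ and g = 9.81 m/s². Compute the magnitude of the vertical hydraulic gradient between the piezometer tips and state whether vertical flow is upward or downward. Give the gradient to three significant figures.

|i_v| ≈ 0.264; vertical flow is upward

Total head at BH-1: h = 23.14 m (water level in the standpipe).
Pressure head at BH-6: ψ = P/(ρg) = 182.1×1000 / (1000 × 9.81) = 18.56 m.
Total head at BH-6: h = z + ψ = 8.16 + 18.56 = 26.72 m.
Δh = h(BH-1) − h(BH-6) = 23.14 − 26.72 = -3.58 m.
Vertical separation Δz = 21.73 − 8.16 = 13.57 m.
|i_v| = |Δh| / Δz = 3.58 / 13.57 = 0.264.
Head is higher in the deep piezometer, so vertical flow is upward (discharge condition).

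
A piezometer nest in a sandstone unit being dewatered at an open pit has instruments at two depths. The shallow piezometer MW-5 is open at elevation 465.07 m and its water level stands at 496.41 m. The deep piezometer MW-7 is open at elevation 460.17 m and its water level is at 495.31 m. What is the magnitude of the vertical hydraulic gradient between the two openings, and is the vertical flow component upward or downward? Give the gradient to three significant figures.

Total head at MW-5: h = 496.41 m (water level in the standpipe).
Total head at MW-7: h = 495.31 m.
Δh = h(MW-5) − h(MW-7) = 496.41 − 495.31 = 1.10 m.
Vertical separation Δz = 465.07 − 460.17 = 4.90 m.
|i_v| = |Δh| / Δz = 1.10 / 4.90 = 0.224.
Head is higher in the shallow piezometer, so vertical flow is downward (recharge condition).

|i_v| ≈ 0.224; vertical flow is downward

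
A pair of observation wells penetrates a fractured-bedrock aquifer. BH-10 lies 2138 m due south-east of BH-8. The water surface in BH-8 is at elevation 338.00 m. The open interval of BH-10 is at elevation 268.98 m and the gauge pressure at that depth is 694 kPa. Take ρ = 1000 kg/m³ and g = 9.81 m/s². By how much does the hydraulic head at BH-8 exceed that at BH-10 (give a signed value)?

Total head at BH-8: h = 338.00 m (water level in the piezometer is the total head).
Pressure head at BH-10: ψ = P/(ρg) = 694×1000 / (1000 × 9.81) = 70.74 m.
Total head at BH-10: h = z + ψ = 268.98 + 70.74 = 339.72 m.
Head difference: h(BH-8) − h(BH-10) = 338.00 − 339.72 = -1.72 m.

Δh ≈ -1.72 m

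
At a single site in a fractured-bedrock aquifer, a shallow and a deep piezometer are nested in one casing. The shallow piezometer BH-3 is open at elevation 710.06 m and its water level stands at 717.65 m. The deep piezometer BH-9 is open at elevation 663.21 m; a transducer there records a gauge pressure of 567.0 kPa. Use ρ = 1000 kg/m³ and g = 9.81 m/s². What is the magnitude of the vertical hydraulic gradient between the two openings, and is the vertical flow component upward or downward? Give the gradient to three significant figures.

Total head at BH-3: h = 717.65 m (water level in the standpipe).
Pressure head at BH-9: ψ = P/(ρg) = 567.0×1000 / (1000 × 9.81) = 57.80 m.
Total head at BH-9: h = z + ψ = 663.21 + 57.80 = 721.01 m.
Δh = h(BH-3) − h(BH-9) = 717.65 − 721.01 = -3.36 m.
Vertical separation Δz = 710.06 − 663.21 = 46.85 m.
|i_v| = |Δh| / Δz = 3.36 / 46.85 = 0.0717.
Head is higher in the deep piezometer, so vertical flow is upward (discharge condition).

|i_v| ≈ 0.0717; vertical flow is upward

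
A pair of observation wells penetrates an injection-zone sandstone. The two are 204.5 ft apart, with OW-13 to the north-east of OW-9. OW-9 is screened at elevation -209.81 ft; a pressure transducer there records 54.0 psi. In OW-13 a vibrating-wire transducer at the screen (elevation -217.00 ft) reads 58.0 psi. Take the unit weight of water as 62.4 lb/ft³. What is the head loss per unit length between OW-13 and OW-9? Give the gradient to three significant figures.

i ≈ 0.00998 ft/ft

Pressure head at OW-9: ψ = 144·P/γ = 144 × 54.0 / 62.4 = 124.62 ft.
Total head at OW-9: h = z + ψ = -209.81 + 124.62 = -85.19 ft.
Pressure head at OW-13: ψ = 144·P/γ = 144 × 58.0 / 62.4 = 133.85 ft.
Total head at OW-13: h = z + ψ = -217.00 + 133.85 = -83.15 ft.
Head difference: h(OW-9) − h(OW-13) = -85.19 − (-83.15) = -2.04 ft.
Hydraulic gradient: i = |Δh| / L = 2.04 / 204.5 = 0.00998.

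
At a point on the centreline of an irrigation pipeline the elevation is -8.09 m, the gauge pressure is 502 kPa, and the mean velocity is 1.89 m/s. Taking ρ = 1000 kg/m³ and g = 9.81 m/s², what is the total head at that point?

h ≈ 43.26 m

Pressure head ψ = P/(ρg) = 502×1000 / (1000 × 9.81) = 51.17 m.
Velocity head = v²/(2g) = 1.89² / (2 × 9.81) = 0.182 m.
h = z + ψ + v²/(2g) = -8.09 + 51.17 + 0.182 = 43.26 m.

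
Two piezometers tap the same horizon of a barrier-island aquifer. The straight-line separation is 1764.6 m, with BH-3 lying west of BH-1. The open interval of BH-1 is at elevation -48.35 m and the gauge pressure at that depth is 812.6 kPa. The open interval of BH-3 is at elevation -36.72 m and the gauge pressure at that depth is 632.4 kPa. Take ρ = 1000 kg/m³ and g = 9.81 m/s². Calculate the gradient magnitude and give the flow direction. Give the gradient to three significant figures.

i ≈ 0.00382; groundwater flows toward the west

Pressure head at BH-1: ψ = P/(ρg) = 812.6×1000 / (1000 × 9.81) = 82.83 m.
Total head at BH-1: h = z + ψ = -48.35 + 82.83 = 34.48 m.
Pressure head at BH-3: ψ = P/(ρg) = 632.4×1000 / (1000 × 9.81) = 64.46 m.
Total head at BH-3: h = z + ψ = -36.72 + 64.46 = 27.74 m.
Head difference: h(BH-1) − h(BH-3) = 34.48 − 27.74 = 6.74 m.
Hydraulic gradient: i = |Δh| / L = 6.74 / 1764.6 = 0.00382.
Flow is from higher to lower head: from BH-1 toward BH-3, i.e. toward the west.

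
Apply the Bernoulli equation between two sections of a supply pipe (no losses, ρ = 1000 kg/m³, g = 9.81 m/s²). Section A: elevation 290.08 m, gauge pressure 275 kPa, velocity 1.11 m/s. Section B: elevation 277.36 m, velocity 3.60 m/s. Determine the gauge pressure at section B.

P₂ ≈ 394 kPa

Pressure head at A: ψ₁ = P₁/(ρg) = 275×1000 / (1000 × 9.81) = 28.03 m.
Velocity heads: v₁²/2g = 1.11²/19.62 = 0.063 m; v₂²/2g = 3.60²/19.62 = 0.661 m.
Total head H = z₁ + ψ₁ + v₁²/2g = 290.08 + 28.03 + 0.063 = 318.17 m.
ψ₂ = H − z₂ − v₂²/2g = 318.17 − 277.36 − 0.661 = 40.15 m.
P₂ = ρgψ₂ = 1000 × 9.81 × 40.15 ≈ 394 kPa.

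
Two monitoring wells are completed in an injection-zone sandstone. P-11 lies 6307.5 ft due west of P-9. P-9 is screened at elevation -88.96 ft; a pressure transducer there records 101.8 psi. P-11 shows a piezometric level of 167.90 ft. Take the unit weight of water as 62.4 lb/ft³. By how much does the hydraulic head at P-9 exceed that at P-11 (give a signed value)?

Δh ≈ -21.94 ft

Pressure head at P-9: ψ = 144·P/γ = 144 × 101.8 / 62.4 = 234.92 ft.
Total head at P-9: h = z + ψ = -88.96 + 234.92 = 145.96 ft.
Total head at P-11: h = 167.90 ft (water level in the piezometer is the total head).
Head difference: h(P-9) − h(P-11) = 145.96 − 167.90 = -21.94 ft.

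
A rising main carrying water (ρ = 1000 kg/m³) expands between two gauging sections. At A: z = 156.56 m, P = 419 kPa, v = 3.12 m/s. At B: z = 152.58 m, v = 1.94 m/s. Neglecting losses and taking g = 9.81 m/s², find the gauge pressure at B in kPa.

Pressure head at A: ψ₁ = P₁/(ρg) = 419×1000 / (1000 × 9.81) = 42.71 m.
Velocity heads: v₁²/2g = 3.12²/19.62 = 0.496 m; v₂²/2g = 1.94²/19.62 = 0.192 m.
Total head H = z₁ + ψ₁ + v₁²/2g = 156.56 + 42.71 + 0.496 = 199.77 m.
ψ₂ = H − z₂ − v₂²/2g = 199.77 − 152.58 − 0.192 = 47.00 m.
P₂ = ρgψ₂ = 1000 × 9.81 × 47.00 ≈ 461 kPa.

P₂ ≈ 461 kPa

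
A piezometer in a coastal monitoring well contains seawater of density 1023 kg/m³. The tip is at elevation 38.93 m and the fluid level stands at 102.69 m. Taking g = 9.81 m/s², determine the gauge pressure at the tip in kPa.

Pressure head ψ = h − z = 102.69 − 38.93 = 63.76 m.
P = ρgψ = 1023 × 9.81 × 63.76 = 639872 Pa ≈ 640 kPa.

P ≈ 640 kPa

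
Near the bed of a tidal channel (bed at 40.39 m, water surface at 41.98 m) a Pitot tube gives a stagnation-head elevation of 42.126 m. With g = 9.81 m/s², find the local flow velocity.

v ≈ 1.69 m/s

Near the bed, under hydrostatic conditions, the piezometric head (z + ψ) equals the free-surface elevation, 41.98 m.
Velocity head = total − piezometric = 42.126 − 41.98 = 0.146 m.
v = √(2g·h_v) = √(2 × 9.81 × 0.146) = 1.69 m/s.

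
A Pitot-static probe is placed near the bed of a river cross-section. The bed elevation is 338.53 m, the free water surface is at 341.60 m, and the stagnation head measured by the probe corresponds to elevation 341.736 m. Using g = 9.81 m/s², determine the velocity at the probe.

Near the bed, under hydrostatic conditions, the piezometric head (z + ψ) equals the free-surface elevation, 341.60 m.
Velocity head = total − piezometric = 341.736 − 341.60 = 0.136 m.
v = √(2g·h_v) = √(2 × 9.81 × 0.136) = 1.63 m/s.

v ≈ 1.63 m/s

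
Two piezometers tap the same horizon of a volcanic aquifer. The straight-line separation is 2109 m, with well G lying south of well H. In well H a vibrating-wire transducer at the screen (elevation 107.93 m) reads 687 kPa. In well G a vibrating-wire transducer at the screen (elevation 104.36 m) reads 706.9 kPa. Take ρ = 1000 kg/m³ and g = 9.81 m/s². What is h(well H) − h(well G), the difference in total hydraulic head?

Δh ≈ 1.54 m

Pressure head at well H: ψ = P/(ρg) = 687×1000 / (1000 × 9.81) = 70.03 m.
Total head at well H: h = z + ψ = 107.93 + 70.03 = 177.96 m.
Pressure head at well G: ψ = P/(ρg) = 706.9×1000 / (1000 × 9.81) = 72.06 m.
Total head at well G: h = z + ψ = 104.36 + 72.06 = 176.42 m.
Head difference: h(well H) − h(well G) = 177.96 − 176.42 = 1.54 m.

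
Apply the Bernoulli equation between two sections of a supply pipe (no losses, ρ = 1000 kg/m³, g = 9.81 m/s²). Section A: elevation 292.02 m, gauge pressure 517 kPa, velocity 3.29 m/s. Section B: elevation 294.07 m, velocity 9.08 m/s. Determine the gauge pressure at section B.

Pressure head at A: ψ₁ = P₁/(ρg) = 517×1000 / (1000 × 9.81) = 52.70 m.
Velocity heads: v₁²/2g = 3.29²/19.62 = 0.552 m; v₂²/2g = 9.08²/19.62 = 4.202 m.
Total head H = z₁ + ψ₁ + v₁²/2g = 292.02 + 52.70 + 0.552 = 345.27 m.
ψ₂ = H − z₂ − v₂²/2g = 345.27 − 294.07 − 4.202 = 47.00 m.
P₂ = ρgψ₂ = 1000 × 9.81 × 47.00 ≈ 461 kPa.

P₂ ≈ 461 kPa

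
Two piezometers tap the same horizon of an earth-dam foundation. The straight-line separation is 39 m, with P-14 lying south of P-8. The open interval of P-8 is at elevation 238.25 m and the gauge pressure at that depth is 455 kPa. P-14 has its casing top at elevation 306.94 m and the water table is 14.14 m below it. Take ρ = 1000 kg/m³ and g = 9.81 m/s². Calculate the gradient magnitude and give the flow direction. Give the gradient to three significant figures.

Pressure head at P-8: ψ = P/(ρg) = 455×1000 / (1000 × 9.81) = 46.38 m.
Total head at P-8: h = z + ψ = 238.25 + 46.38 = 284.63 m.
Total head at P-14: h = 306.94 − 14.14 = 292.80 m.
Head difference: h(P-8) − h(P-14) = 284.63 − 292.80 = -8.17 m.
Hydraulic gradient: i = |Δh| / L = 8.17 / 39 = 0.209.
Flow is from higher to lower head: from P-14 toward P-8, i.e. toward the north.

i ≈ 0.209; groundwater flows toward the north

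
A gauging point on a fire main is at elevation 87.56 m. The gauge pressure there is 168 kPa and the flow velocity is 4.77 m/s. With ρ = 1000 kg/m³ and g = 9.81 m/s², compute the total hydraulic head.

Pressure head ψ = P/(ρg) = 168×1000 / (1000 × 9.81) = 17.13 m.
Velocity head = v²/(2g) = 4.77² / (2 × 9.81) = 1.160 m.
h = z + ψ + v²/(2g) = 87.56 + 17.13 + 1.160 = 105.85 m.

h ≈ 105.85 m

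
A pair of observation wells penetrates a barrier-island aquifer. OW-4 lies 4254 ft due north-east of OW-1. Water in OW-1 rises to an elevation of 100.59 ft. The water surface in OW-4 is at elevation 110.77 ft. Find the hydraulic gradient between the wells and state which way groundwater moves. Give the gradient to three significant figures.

Total head at OW-1: h = 100.59 ft (water level in the piezometer is the total head).
Total head at OW-4: h = 110.77 ft (water level in the piezometer is the total head).
Head difference: h(OW-1) − h(OW-4) = 100.59 − 110.77 = -10.18 ft.
Hydraulic gradient: i = |Δh| / L = 10.18 / 4254 = 0.00239.
Flow is from higher to lower head: from OW-4 toward OW-1, i.e. toward the south-west.

i ≈ 0.00239; groundwater flows toward the south-west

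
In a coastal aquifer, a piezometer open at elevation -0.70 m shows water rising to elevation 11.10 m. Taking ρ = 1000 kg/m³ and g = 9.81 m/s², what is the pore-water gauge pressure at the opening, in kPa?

P ≈ 116 kPa

Pressure head ψ = h − z = 11.10 − (-0.70) = 11.80 m.
P = ρgψ = 1000 × 9.81 × 11.80 = 115758 Pa ≈ 116 kPa.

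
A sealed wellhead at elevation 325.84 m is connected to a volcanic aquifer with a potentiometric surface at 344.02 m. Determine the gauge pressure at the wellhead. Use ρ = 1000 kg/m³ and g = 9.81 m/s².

P ≈ 178 kPa

Head above the cap: Δh = 344.02 − 325.84 = 18.18 m.
P = ρgΔh = 1000 × 9.81 × 18.18 = 178346 Pa ≈ 178 kPa.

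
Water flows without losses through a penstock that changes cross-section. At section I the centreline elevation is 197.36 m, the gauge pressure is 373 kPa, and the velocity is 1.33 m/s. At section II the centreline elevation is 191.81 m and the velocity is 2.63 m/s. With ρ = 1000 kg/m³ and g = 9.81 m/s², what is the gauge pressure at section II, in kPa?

P₂ ≈ 425 kPa

Pressure head at I: ψ₁ = P₁/(ρg) = 373×1000 / (1000 × 9.81) = 38.02 m.
Velocity heads: v₁²/2g = 1.33²/19.62 = 0.090 m; v₂²/2g = 2.63²/19.62 = 0.353 m.
Total head H = z₁ + ψ₁ + v₁²/2g = 197.36 + 38.02 + 0.090 = 235.47 m.
ψ₂ = H − z₂ − v₂²/2g = 235.47 − 191.81 − 0.353 = 43.31 m.
P₂ = ρgψ₂ = 1000 × 9.81 × 43.31 ≈ 425 kPa.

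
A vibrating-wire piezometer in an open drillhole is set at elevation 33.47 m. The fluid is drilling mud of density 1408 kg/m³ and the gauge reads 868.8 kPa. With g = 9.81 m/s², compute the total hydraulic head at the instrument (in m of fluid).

h ≈ 96.37 m

ψ = P/(ρg) = 868.8×1000 / (1408 × 9.81) = 62.90 m.
h = z + ψ = 33.47 + 62.90 = 96.37 m.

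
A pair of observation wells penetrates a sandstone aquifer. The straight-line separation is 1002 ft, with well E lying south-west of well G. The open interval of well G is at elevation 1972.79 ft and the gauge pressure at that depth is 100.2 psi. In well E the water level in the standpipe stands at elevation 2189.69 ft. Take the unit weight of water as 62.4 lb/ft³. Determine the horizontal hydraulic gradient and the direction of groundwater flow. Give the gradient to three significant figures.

Pressure head at well G: ψ = 144·P/γ = 144 × 100.2 / 62.4 = 231.23 ft.
Total head at well G: h = z + ψ = 1972.79 + 231.23 = 2204.02 ft.
Total head at well E: h = 2189.69 ft (water level in the piezometer is the total head).
Head difference: h(well G) − h(well E) = 2204.02 − 2189.69 = 14.33 ft.
Hydraulic gradient: i = |Δh| / L = 14.33 / 1002 = 0.0143.
Flow is from higher to lower head: from well G toward well E, i.e. toward the south-west.

i ≈ 0.0143; groundwater flows toward the south-west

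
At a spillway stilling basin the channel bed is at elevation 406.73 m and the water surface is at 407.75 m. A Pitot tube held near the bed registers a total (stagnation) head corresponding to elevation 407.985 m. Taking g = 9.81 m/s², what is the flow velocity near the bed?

v ≈ 2.15 m/s

Near the bed, under hydrostatic conditions, the piezometric head (z + ψ) equals the free-surface elevation, 407.75 m.
Velocity head = total − piezometric = 407.985 − 407.75 = 0.235 m.
v = √(2g·h_v) = √(2 × 9.81 × 0.235) = 2.15 m/s.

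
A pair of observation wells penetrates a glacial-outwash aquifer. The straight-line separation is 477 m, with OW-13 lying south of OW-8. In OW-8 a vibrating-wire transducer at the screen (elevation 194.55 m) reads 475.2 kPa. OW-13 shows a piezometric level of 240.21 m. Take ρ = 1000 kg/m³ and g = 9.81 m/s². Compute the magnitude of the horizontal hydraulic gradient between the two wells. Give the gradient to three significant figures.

i ≈ 0.00583

Pressure head at OW-8: ψ = P/(ρg) = 475.2×1000 / (1000 × 9.81) = 48.44 m.
Total head at OW-8: h = z + ψ = 194.55 + 48.44 = 242.99 m.
Total head at OW-13: h = 240.21 m (water level in the piezometer is the total head).
Head difference: h(OW-8) − h(OW-13) = 242.99 − 240.21 = 2.78 m.
Hydraulic gradient: i = |Δh| / L = 2.78 / 477 = 0.00583.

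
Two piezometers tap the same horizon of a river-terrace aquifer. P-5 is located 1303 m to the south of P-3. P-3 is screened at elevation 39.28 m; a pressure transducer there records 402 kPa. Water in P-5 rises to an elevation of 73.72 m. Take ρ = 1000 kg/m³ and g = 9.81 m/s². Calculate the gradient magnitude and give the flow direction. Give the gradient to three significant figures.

Pressure head at P-3: ψ = P/(ρg) = 402×1000 / (1000 × 9.81) = 40.98 m.
Total head at P-3: h = z + ψ = 39.28 + 40.98 = 80.26 m.
Total head at P-5: h = 73.72 m (water level in the piezometer is the total head).
Head difference: h(P-3) − h(P-5) = 80.26 − 73.72 = 6.54 m.
Hydraulic gradient: i = |Δh| / L = 6.54 / 1303 = 0.00502.
Flow is from higher to lower head: from P-3 toward P-5, i.e. toward the south.

i ≈ 0.00502; groundwater flows toward the south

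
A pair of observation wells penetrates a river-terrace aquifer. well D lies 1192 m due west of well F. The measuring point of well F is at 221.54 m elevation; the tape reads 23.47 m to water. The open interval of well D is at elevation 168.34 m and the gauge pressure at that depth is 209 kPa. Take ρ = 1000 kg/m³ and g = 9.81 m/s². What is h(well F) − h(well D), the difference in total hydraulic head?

Total head at well F: h = 221.54 − 23.47 = 198.07 m.
Pressure head at well D: ψ = P/(ρg) = 209×1000 / (1000 × 9.81) = 21.30 m.
Total head at well D: h = z + ψ = 168.34 + 21.30 = 189.64 m.
Head difference: h(well F) − h(well D) = 198.07 − 189.64 = 8.43 m.

Δh ≈ 8.43 m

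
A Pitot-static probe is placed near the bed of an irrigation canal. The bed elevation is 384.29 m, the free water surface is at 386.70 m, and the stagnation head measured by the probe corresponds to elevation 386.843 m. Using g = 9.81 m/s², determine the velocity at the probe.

v ≈ 1.68 m/s

Near the bed, under hydrostatic conditions, the piezometric head (z + ψ) equals the free-surface elevation, 386.70 m.
Velocity head = total − piezometric = 386.843 − 386.70 = 0.143 m.
v = √(2g·h_v) = √(2 × 9.81 × 0.143) = 1.68 m/s.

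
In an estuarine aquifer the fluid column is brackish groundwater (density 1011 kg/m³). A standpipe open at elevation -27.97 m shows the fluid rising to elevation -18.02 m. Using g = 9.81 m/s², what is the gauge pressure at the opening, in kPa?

P ≈ 98.7 kPa

Pressure head ψ = h − z = -18.02 − (-27.97) = 9.95 m.
P = ρgψ = 1011 × 9.81 × 9.95 = 98683 Pa ≈ 98.7 kPa.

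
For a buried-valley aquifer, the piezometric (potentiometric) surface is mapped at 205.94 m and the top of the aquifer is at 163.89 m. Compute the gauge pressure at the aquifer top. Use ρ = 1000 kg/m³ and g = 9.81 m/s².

Pressure head at the aquifer top: ψ = h − z = 205.94 − 163.89 = 42.05 m.
P = ρgψ = 1000 × 9.81 × 42.05 = 412511 Pa ≈ 413 kPa.

P ≈ 413 kPa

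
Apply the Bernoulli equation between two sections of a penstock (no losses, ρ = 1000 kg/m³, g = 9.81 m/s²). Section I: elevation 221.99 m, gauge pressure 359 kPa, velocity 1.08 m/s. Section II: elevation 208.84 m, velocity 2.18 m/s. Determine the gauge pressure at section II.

P₂ ≈ 486 kPa

Pressure head at I: ψ₁ = P₁/(ρg) = 359×1000 / (1000 × 9.81) = 36.60 m.
Velocity heads: v₁²/2g = 1.08²/19.62 = 0.059 m; v₂²/2g = 2.18²/19.62 = 0.242 m.
Total head H = z₁ + ψ₁ + v₁²/2g = 221.99 + 36.60 + 0.059 = 258.65 m.
ψ₂ = H − z₂ − v₂²/2g = 258.65 − 208.84 − 0.242 = 49.57 m.
P₂ = ρgψ₂ = 1000 × 9.81 × 49.57 ≈ 486 kPa.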